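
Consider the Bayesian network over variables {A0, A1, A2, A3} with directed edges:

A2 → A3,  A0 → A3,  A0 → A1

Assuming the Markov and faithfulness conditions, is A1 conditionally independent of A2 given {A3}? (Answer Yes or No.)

No — A1 and A2 are not d-separated given {A3}.

Only one path connects A1 and A2:
Path 1: A1 ← A0 → A3 ← A2
  A0 is a fork and A0 is not conditioned on; A3 is a collider and A3 is conditioned on, which opens it — no node blocks this path, so it is active.
Since the path A1 ← A0 → A3 ← A2 is active, A1 and A2 are not d-separated given {A3}.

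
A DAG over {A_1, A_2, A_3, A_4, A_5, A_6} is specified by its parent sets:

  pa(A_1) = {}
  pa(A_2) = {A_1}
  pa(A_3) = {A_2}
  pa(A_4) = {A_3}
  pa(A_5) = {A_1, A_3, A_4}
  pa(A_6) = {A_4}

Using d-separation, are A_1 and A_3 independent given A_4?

Enumerating the 3 paths from A_1 to A_3 and testing each for blocking by {A_4}:
  1. A_1 → A_5 ← A_4 ← A_3 — A_5:collider[blocks]; A_4:chain[blocks] ⇒ blocked
  2. A_1 → A_5 ← A_3 — A_5:collider[blocks] ⇒ blocked
  3. A_1 → A_2 → A_3 — A_2:chain[open] ⇒ active
At least one path is unblocked, so d-separation fails.

No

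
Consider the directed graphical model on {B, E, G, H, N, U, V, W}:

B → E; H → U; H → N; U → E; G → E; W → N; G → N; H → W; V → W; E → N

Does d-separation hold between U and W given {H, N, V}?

No — U and W are not d-separated given {H, N, V}.

We examine all 6 paths between U and W:
  1. U ← H → N ← W — H:fork[blocks]; N:collider[open] ⇒ blocked
  2. U ← H → W — H:fork[blocks] ⇒ blocked
  3. U → E ← G → N ← H → W — E:collider[open]; G:fork[open]; N:collider[open]; H:fork[blocks] ⇒ blocked
  4. U → E ← G → N ← W — E:collider[open]; G:fork[open]; N:collider[open] ⇒ active
  5. U → E → N ← H → W — E:chain[open]; N:collider[open]; H:fork[blocks] ⇒ blocked
  6. U → E → N ← W — E:chain[open]; N:collider[open] ⇒ active
Since the path U → E ← G → N ← W is active, U and W are not d-separated given {H, N, V}.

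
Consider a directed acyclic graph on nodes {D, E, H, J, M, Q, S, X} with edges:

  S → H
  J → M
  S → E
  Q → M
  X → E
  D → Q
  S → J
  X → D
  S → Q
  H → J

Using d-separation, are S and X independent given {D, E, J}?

No — S and X are not d-separated given {D, E, J}.

4 paths connect S and X; each must be blocked for d-separation to hold:
Path 1: S → E ← X
  E is a collider and E is conditioned on, which opens it — no node blocks this path, so it is active.
Path 2: S → Q ← D ← X
  Q is a collider here and neither Q nor any of its descendants is conditioned on, so the collider stays closed — the path is blocked at Q.
Path 3: S → H → J → M ← Q ← D ← X
  J is a chain here and J is conditioned on, so the path is blocked at J.
Path 4: S → J → M ← Q ← D ← X
  J is a chain here and J is conditioned on, so the path is blocked at J.
At least one path is unblocked, so d-separation fails.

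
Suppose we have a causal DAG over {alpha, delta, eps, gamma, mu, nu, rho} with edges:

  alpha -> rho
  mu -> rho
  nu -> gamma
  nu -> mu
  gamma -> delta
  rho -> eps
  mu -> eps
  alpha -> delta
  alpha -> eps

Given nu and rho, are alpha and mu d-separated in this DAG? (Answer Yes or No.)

Enumerating the 5 paths from alpha to mu and testing each for blocking by {nu, rho}:
  1. alpha → eps ← mu — eps:collider[blocks] ⇒ blocked
  2. alpha → eps ← rho ← mu — eps:collider[blocks]; rho:chain[blocks] ⇒ blocked
  3. alpha → delta ← gamma ← nu → mu — delta:collider[blocks]; gamma:chain[open]; nu:fork[blocks] ⇒ blocked
  4. alpha → rho ← mu — rho:collider[open] ⇒ active
  5. alpha → rho → eps ← mu — rho:chain[blocks]; eps:collider[blocks] ⇒ blocked
Since the path alpha → rho ← mu is active, alpha and mu are not d-separated given {nu, rho}.

No — alpha and mu are not d-separated given {nu, rho}.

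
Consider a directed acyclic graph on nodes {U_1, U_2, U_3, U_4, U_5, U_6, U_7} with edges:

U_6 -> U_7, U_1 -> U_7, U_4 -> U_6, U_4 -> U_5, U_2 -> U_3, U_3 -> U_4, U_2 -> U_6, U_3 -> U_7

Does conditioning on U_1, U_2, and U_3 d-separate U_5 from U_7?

4 paths connect U_5 and U_7; each must be blocked for d-separation to hold:
  1. U_5 ← U_4 → U_6 → U_7 — U_4:fork[open]; U_6:chain[open] ⇒ active
  2. U_5 ← U_4 → U_6 ← U_2 → U_3 → U_7 — U_4:fork[open]; U_6:collider[blocks]; U_2:fork[blocks]; U_3:chain[blocks] ⇒ blocked
  3. U_5 ← U_4 ← U_3 → U_7 — U_4:chain[open]; U_3:fork[blocks] ⇒ blocked
  4. U_5 ← U_4 ← U_3 ← U_2 → U_6 → U_7 — U_4:chain[open]; U_3:chain[blocks]; U_2:fork[blocks]; U_6:chain[open] ⇒ blocked
Because an active path exists, U_5 and U_7 are not d-separated.

No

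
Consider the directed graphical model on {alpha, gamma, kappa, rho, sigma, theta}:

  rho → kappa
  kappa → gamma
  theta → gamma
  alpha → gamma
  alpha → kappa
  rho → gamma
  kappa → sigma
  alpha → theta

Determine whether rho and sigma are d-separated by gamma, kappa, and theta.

4 paths connect rho and sigma; each must be blocked for d-separation to hold:
Path 1: rho → kappa → sigma
  kappa is a chain here and kappa is conditioned on, so the path is blocked at kappa.
Path 2: rho → gamma ← kappa → sigma
  kappa is a fork here and kappa is conditioned on, so the path is blocked at kappa.
Path 3: rho → gamma ← alpha → kappa → sigma
  kappa is a chain here and kappa is conditioned on, so the path is blocked at kappa.
Path 4: rho → gamma ← theta ← alpha → kappa → sigma
  theta is a chain here and theta is conditioned on, so the path is blocked at theta.
All paths are blocked; rho ⊥ sigma | {gamma, kappa, theta} holds.

Yes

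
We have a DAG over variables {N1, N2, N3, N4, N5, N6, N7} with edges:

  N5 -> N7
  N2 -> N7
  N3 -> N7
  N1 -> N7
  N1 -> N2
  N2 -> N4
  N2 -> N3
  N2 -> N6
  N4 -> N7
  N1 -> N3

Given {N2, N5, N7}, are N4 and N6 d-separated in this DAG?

Yes

There are 6 undirected paths between N4 and N6; checking each against the conditioning set {N2, N5, N7}:
  1. N4 ← N2 → N6 — N2:fork[blocks] ⇒ blocked
  2. N4 → N7 ← N2 → N6 — N7:collider[open]; N2:fork[blocks] ⇒ blocked
  3. N4 → N7 ← N3 ← N2 → N6 — N7:collider[open]; N3:chain[open]; N2:fork[blocks] ⇒ blocked
  4. N4 → N7 ← N3 ← N1 → N2 → N6 — N7:collider[open]; N3:chain[open]; N1:fork[open]; N2:chain[blocks] ⇒ blocked
  5. N4 → N7 ← N1 → N2 → N6 — N7:collider[open]; N1:fork[open]; N2:chain[blocks] ⇒ blocked
  6. N4 → N7 ← N1 → N3 ← N2 → N6 — N7:collider[open]; N1:fork[open]; N3:collider[open]; N2:fork[blocks] ⇒ blocked
Every path is blocked, so N4 and N6 are d-separated given {N2, N5, N7}.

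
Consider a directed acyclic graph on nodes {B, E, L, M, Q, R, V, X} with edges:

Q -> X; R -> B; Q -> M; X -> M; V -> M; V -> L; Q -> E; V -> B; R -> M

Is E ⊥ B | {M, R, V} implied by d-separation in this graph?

4 paths connect E and B; each must be blocked for d-separation to hold:
Path 1: E ← Q → M ← R → B
  R is a fork here and R is conditioned on, so the path is blocked at R.
Path 2: E ← Q → M ← V → B
  V is a fork here and V is conditioned on, so the path is blocked at V.
Path 3: E ← Q → X → M ← R → B
  R is a fork here and R is conditioned on, so the path is blocked at R.
Path 4: E ← Q → X → M ← V → B
  V is a fork here and V is conditioned on, so the path is blocked at V.
Every path is blocked, so E and B are d-separated given {M, R, V}.

Yes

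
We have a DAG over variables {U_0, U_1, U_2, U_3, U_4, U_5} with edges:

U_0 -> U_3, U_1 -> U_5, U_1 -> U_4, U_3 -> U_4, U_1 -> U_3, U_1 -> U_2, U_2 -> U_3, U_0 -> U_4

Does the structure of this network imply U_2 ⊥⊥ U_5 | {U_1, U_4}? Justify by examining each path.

We examine all 4 paths between U_2 and U_5:
Path 1: U_2 → U_3 ← U_0 → U_4 ← U_1 → U_5
  U_1 is a fork here and U_1 is conditioned on, so the path is blocked at U_1.
Path 2: U_2 → U_3 → U_4 ← U_1 → U_5
  U_1 is a fork here and U_1 is conditioned on, so the path is blocked at U_1.
Path 3: U_2 → U_3 ← U_1 → U_5
  U_1 is a fork here and U_1 is conditioned on, so the path is blocked at U_1.
Path 4: U_2 ← U_1 → U_5
  U_1 is a fork here and U_1 is conditioned on, so the path is blocked at U_1.
All paths are blocked; U_2 ⊥ U_5 | {U_1, U_4} holds.

Yes — U_2 and U_5 are d-separated given {U_1, U_4}.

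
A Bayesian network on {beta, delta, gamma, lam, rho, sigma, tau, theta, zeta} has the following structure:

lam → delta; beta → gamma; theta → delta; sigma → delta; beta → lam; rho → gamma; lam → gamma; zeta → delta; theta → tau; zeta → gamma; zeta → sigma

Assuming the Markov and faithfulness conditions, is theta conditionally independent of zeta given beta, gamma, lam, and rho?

We examine all 4 paths between theta and zeta:
Path 1: theta → delta ← zeta
  delta is a collider here and neither delta nor any of its descendants is conditioned on, so the collider stays closed — the path is blocked at delta.
Path 2: theta → delta ← lam ← beta → gamma ← zeta
  delta is a collider here and neither delta nor any of its descendants is conditioned on, so the collider stays closed — the path is blocked at delta.
Path 3: theta → delta ← lam → gamma ← zeta
  delta is a collider here and neither delta nor any of its descendants is conditioned on, so the collider stays closed — the path is blocked at delta.
Path 4: theta → delta ← sigma ← zeta
  delta is a collider here and neither delta nor any of its descendants is conditioned on, so the collider stays closed — the path is blocked at delta.
Every path is blocked, so theta and zeta are d-separated given {beta, gamma, lam, rho}.

Yes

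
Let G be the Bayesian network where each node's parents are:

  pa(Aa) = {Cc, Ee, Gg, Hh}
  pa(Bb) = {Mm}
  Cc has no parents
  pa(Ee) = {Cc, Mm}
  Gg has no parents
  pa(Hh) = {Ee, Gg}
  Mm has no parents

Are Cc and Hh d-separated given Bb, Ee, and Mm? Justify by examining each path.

Enumerating the 6 paths from Cc to Hh and testing each for blocking by {Bb, Ee, Mm}:
Path 1: Cc → Aa ← Gg → Hh
  Aa is a collider here and neither Aa nor any of its descendants is conditioned on, so the collider stays closed — the path is blocked at Aa.
Path 2: Cc → Aa ← Ee → Hh
  Aa is a collider here and neither Aa nor any of its descendants is conditioned on, so the collider stays closed — the path is blocked at Aa.
Path 3: Cc → Aa ← Hh
  Aa is a collider here and neither Aa nor any of its descendants is conditioned on, so the collider stays closed — the path is blocked at Aa.
Path 4: Cc → Ee → Aa ← Gg → Hh
  Ee is a chain here and Ee is conditioned on, so the path is blocked at Ee.
Path 5: Cc → Ee → Aa ← Hh
  Ee is a chain here and Ee is conditioned on, so the path is blocked at Ee.
Path 6: Cc → Ee → Hh
  Ee is a chain here and Ee is conditioned on, so the path is blocked at Ee.
Every path is blocked, so Cc and Hh are d-separated given {Bb, Ee, Mm}.

Yes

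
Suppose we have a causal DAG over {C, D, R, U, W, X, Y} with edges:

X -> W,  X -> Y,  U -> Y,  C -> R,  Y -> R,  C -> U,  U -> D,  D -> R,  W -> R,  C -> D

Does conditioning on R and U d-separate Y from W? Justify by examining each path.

No

Enumerating the 6 paths from Y to W and testing each for blocking by {R, U}:
Path 1: Y ← U → D → R ← W
  U is a fork here and U is conditioned on, so the path is blocked at U.
Path 2: Y ← U → D ← C → R ← W
  U is a fork here and U is conditioned on, so the path is blocked at U.
Path 3: Y ← U ← C → D → R ← W
  U is a chain here and U is conditioned on, so the path is blocked at U.
Path 4: Y ← U ← C → R ← W
  U is a chain here and U is conditioned on, so the path is blocked at U.
Path 5: Y → R ← W
  R is a collider and R is conditioned on, which opens it — no node blocks this path, so it is active.
Path 6: Y ← X → W
  X is a fork and X is not conditioned on — no node blocks this path, so it is active.
Since the path Y → R ← W is active, Y and W are not d-separated given {R, U}.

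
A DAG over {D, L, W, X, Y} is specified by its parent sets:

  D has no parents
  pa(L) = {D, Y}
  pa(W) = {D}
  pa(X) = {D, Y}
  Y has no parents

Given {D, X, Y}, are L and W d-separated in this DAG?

Yes

2 paths connect L and W; each must be blocked for d-separation to hold:
Path 1: L ← D → W
  D is a fork here and D is conditioned on, so the path is blocked at D.
Path 2: L ← Y → X ← D → W
  Y is a fork here and Y is conditioned on, so the path is blocked at Y.
All paths are blocked; L ⊥ W | {D, X, Y} holds.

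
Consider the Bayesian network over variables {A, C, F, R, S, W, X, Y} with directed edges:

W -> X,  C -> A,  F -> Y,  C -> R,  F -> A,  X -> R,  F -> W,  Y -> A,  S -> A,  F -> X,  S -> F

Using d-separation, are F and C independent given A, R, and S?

Enumerating the 5 paths from F to C and testing each for blocking by {A, R, S}:
  1. F → W → X → R ← C — W:chain[open]; X:chain[open]; R:collider[open] ⇒ active
  2. F ← S → A ← C — S:fork[blocks]; A:collider[open] ⇒ blocked
  3. F → A ← C — A:collider[open] ⇒ active
  4. F → Y → A ← C — Y:chain[open]; A:collider[open] ⇒ active
  5. F → X → R ← C — X:chain[open]; R:collider[open] ⇒ active
At least one path is unblocked, so d-separation fails.

No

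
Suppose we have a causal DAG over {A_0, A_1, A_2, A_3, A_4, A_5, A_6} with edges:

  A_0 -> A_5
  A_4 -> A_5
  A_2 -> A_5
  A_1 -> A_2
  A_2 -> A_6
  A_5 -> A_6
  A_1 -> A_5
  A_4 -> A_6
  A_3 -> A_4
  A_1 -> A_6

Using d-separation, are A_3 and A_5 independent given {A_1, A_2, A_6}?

No — A_3 and A_5 are not d-separated given {A_1, A_2, A_6}.

We examine all 6 paths between A_3 and A_5:
  1. A_3 → A_4 → A_6 ← A_5 — A_4:chain[open]; A_6:collider[open] ⇒ active
  2. A_3 → A_4 → A_6 ← A_1 → A_5 — A_4:chain[open]; A_6:collider[open]; A_1:fork[blocks] ⇒ blocked
  3. A_3 → A_4 → A_6 ← A_1 → A_2 → A_5 — A_4:chain[open]; A_6:collider[open]; A_1:fork[blocks]; A_2:chain[blocks] ⇒ blocked
  4. A_3 → A_4 → A_6 ← A_2 → A_5 — A_4:chain[open]; A_6:collider[open]; A_2:fork[blocks] ⇒ blocked
  5. A_3 → A_4 → A_6 ← A_2 ← A_1 → A_5 — A_4:chain[open]; A_6:collider[open]; A_2:chain[blocks]; A_1:fork[blocks] ⇒ blocked
  6. A_3 → A_4 → A_5 — A_4:chain[open] ⇒ active
At least one path is unblocked, so d-separation fails.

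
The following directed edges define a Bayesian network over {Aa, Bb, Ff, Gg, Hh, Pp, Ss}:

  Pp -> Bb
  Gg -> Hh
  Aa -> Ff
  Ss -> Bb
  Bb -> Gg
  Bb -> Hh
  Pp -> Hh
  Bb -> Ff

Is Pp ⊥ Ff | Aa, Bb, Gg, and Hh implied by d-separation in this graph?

Yes

There are 3 undirected paths between Pp and Ff; checking each against the conditioning set {Aa, Bb, Gg, Hh}:
Path 1: Pp → Hh ← Gg ← Bb → Ff
  Gg is a chain here and Gg is conditioned on, so the path is blocked at Gg.
Path 2: Pp → Hh ← Bb → Ff
  Bb is a fork here and Bb is conditioned on, so the path is blocked at Bb.
Path 3: Pp → Bb → Ff
  Bb is a chain here and Bb is conditioned on, so the path is blocked at Bb.
Every path is blocked, so Pp and Ff are d-separated given {Aa, Bb, Gg, Hh}.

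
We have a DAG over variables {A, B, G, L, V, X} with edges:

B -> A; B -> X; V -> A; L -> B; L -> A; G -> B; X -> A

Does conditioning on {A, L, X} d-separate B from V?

No

3 paths connect B and V; each must be blocked for d-separation to hold:
Path 1: B → X → A ← V
  X is a chain here and X is conditioned on, so the path is blocked at X.
Path 2: B ← L → A ← V
  L is a fork here and L is conditioned on, so the path is blocked at L.
Path 3: B → A ← V
  A is a collider and A is conditioned on, which opens it — no node blocks this path, so it is active.
Because an active path exists, B and V are not d-separated.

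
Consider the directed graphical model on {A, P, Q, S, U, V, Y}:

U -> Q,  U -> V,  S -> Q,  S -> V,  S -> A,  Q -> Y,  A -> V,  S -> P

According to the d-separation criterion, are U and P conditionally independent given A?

We examine all 3 paths between U and P:
Path 1: U → V ← A ← S → P
  V is a collider here and neither V nor any of its descendants is conditioned on, so the collider stays closed — the path is blocked at V.
Path 2: U → V ← S → P
  V is a collider here and neither V nor any of its descendants is conditioned on, so the collider stays closed — the path is blocked at V.
Path 3: U → Q ← S → P
  Q is a collider here and neither Q nor any of its descendants is conditioned on, so the collider stays closed — the path is blocked at Q.
Since every path is blocked, d-separation holds.

Yes — U and P are d-separated given {A}.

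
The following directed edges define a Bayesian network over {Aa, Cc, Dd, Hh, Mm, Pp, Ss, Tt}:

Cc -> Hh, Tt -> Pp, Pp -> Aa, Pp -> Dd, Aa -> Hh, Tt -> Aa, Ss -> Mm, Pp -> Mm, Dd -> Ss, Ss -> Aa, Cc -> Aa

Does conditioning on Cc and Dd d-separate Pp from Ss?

4 paths connect Pp and Ss; each must be blocked for d-separation to hold:
Path 1: Pp → Mm ← Ss
  Mm is a collider here and neither Mm nor any of its descendants is conditioned on, so the collider stays closed — the path is blocked at Mm.
Path 2: Pp → Dd → Ss
  Dd is a chain here and Dd is conditioned on, so the path is blocked at Dd.
Path 3: Pp ← Tt → Aa ← Ss
  Aa is a collider here and neither Aa nor any of its descendants is conditioned on, so the collider stays closed — the path is blocked at Aa.
Path 4: Pp → Aa ← Ss
  Aa is a collider here and neither Aa nor any of its descendants is conditioned on, so the collider stays closed — the path is blocked at Aa.
All paths are blocked; Pp ⊥ Ss | {Cc, Dd} holds.

Yes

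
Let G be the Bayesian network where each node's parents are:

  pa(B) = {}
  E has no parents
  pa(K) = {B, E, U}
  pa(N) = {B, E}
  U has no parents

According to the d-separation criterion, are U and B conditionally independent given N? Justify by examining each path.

Yes

There are 2 undirected paths between U and B; checking each against the conditioning set {N}:
  1. U → K ← E → N ← B — K:collider[blocks]; E:fork[open]; N:collider[open] ⇒ blocked
  2. U → K ← B — K:collider[blocks] ⇒ blocked
Every path is blocked, so U and B are d-separated given {N}.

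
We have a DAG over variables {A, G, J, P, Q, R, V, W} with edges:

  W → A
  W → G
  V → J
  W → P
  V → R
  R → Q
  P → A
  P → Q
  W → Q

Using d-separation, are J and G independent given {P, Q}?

3 paths connect J and G; each must be blocked for d-separation to hold:
  1. J ← V → R → Q ← W → G — V:fork[open]; R:chain[open]; Q:collider[open]; W:fork[open] ⇒ active
  2. J ← V → R → Q ← P ← W → G — V:fork[open]; R:chain[open]; Q:collider[open]; P:chain[blocks]; W:fork[open] ⇒ blocked
  3. J ← V → R → Q ← P → A ← W → G — V:fork[open]; R:chain[open]; Q:collider[open]; P:fork[blocks]; A:collider[blocks]; W:fork[open] ⇒ blocked
At least one path is unblocked, so d-separation fails.

No — J and G are not d-separated given {P, Q}.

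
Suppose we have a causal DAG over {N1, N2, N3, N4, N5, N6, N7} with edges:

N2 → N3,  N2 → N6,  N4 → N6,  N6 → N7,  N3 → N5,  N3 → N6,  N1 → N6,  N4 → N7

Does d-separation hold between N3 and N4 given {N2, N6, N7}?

Enumerating the 4 paths from N3 to N4 and testing each for blocking by {N2, N6, N7}:
Path 1: N3 ← N2 → N6 ← N4
  N2 is a fork here and N2 is conditioned on, so the path is blocked at N2.
Path 2: N3 ← N2 → N6 → N7 ← N4
  N2 is a fork here and N2 is conditioned on, so the path is blocked at N2.
Path 3: N3 → N6 ← N4
  N6 is a collider and N6 is conditioned on, which opens it — no node blocks this path, so it is active.
Path 4: N3 → N6 → N7 ← N4
  N6 is a chain here and N6 is conditioned on, so the path is blocked at N6.
Because an active path exists, N3 and N4 are not d-separated.

No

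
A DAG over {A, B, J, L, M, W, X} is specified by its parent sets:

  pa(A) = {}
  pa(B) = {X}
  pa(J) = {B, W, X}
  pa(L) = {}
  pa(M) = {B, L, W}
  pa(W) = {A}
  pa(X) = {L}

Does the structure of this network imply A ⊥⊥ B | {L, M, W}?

Enumerating the 6 paths from A to B and testing each for blocking by {L, M, W}:
Path 1: A → W → M ← L → X → B
  W is a chain here and W is conditioned on, so the path is blocked at W.
Path 2: A → W → M ← L → X → J ← B
  W is a chain here and W is conditioned on, so the path is blocked at W.
Path 3: A → W → M ← B
  W is a chain here and W is conditioned on, so the path is blocked at W.
Path 4: A → W → J ← B
  W is a chain here and W is conditioned on, so the path is blocked at W.
Path 5: A → W → J ← X ← L → M ← B
  W is a chain here and W is conditioned on, so the path is blocked at W.
Path 6: A → W → J ← X → B
  W is a chain here and W is conditioned on, so the path is blocked at W.
Since every path is blocked, d-separation holds.

Yes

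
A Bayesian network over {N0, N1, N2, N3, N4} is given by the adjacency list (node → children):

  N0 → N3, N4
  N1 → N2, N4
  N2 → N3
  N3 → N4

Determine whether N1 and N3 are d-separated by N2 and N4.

There are 3 undirected paths between N1 and N3; checking each against the conditioning set {N2, N4}:
Path 1: N1 → N2 → N3
  N2 is a chain here and N2 is conditioned on, so the path is blocked at N2.
Path 2: N1 → N4 ← N0 → N3
  N4 is a collider and N4 is conditioned on, which opens it; N0 is a fork and N0 is not conditioned on — no node blocks this path, so it is active.
Path 3: N1 → N4 ← N3
  N4 is a collider and N4 is conditioned on, which opens it — no node blocks this path, so it is active.
Since the path N1 → N4 ← N0 → N3 is active, N1 and N3 are not d-separated given {N2, N4}.

No — N1 and N3 are not d-separated given {N2, N4}.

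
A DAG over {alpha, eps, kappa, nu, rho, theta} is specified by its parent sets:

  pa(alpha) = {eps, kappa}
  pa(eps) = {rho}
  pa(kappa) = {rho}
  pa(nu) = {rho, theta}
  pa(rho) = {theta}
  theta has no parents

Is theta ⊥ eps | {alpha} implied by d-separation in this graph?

No — theta and eps are not d-separated given {alpha}.

4 paths connect theta and eps; each must be blocked for d-separation to hold:
Path 1: theta → rho → kappa → alpha ← eps
  rho is a chain and rho is not conditioned on; kappa is a chain and kappa is not conditioned on; alpha is a collider and alpha is conditioned on, which opens it — no node blocks this path, so it is active.
Path 2: theta → rho → eps
  rho is a chain and rho is not conditioned on — no node blocks this path, so it is active.
Path 3: theta → nu ← rho → kappa → alpha ← eps
  nu is a collider here and neither nu nor any of its descendants is conditioned on, so the collider stays closed — the path is blocked at nu.
Path 4: theta → nu ← rho → eps
  nu is a collider here and neither nu nor any of its descendants is conditioned on, so the collider stays closed — the path is blocked at nu.
Because an active path exists, theta and eps are not d-separated.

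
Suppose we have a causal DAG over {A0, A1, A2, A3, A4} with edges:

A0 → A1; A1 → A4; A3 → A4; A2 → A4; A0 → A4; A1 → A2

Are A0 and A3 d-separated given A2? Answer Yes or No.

There are 3 undirected paths between A0 and A3; checking each against the conditioning set {A2}:
Path 1: A0 → A1 → A4 ← A3
  A4 is a collider here and neither A4 nor any of its descendants is conditioned on, so the collider stays closed — the path is blocked at A4.
Path 2: A0 → A1 → A2 → A4 ← A3
  A2 is a chain here and A2 is conditioned on, so the path is blocked at A2.
Path 3: A0 → A4 ← A3
  A4 is a collider here and neither A4 nor any of its descendants is conditioned on, so the collider stays closed — the path is blocked at A4.
Every path is blocked, so A0 and A3 are d-separated given {A2}.

Yes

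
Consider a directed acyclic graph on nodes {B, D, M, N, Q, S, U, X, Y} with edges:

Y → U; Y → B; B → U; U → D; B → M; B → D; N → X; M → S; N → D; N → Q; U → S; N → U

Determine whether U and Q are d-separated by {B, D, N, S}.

Enumerating the 5 paths from U to Q and testing each for blocking by {B, D, N, S}:
Path 1: U ← Y → B → D ← N → Q
  B is a chain here and B is conditioned on, so the path is blocked at B.
Path 2: U → S ← M ← B → D ← N → Q
  B is a fork here and B is conditioned on, so the path is blocked at B.
Path 3: U ← N → Q
  N is a fork here and N is conditioned on, so the path is blocked at N.
Path 4: U ← B → D ← N → Q
  B is a fork here and B is conditioned on, so the path is blocked at B.
Path 5: U → D ← N → Q
  N is a fork here and N is conditioned on, so the path is blocked at N.
Since every path is blocked, d-separation holds.

Yes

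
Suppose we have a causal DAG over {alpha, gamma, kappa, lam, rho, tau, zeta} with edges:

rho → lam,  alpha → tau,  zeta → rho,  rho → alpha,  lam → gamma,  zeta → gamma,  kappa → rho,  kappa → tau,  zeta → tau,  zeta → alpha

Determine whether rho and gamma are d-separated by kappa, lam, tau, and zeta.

We examine all 6 paths between rho and gamma:
Path 1: rho → alpha ← zeta → gamma
  zeta is a fork here and zeta is conditioned on, so the path is blocked at zeta.
Path 2: rho → alpha → tau ← zeta → gamma
  zeta is a fork here and zeta is conditioned on, so the path is blocked at zeta.
Path 3: rho ← zeta → gamma
  zeta is a fork here and zeta is conditioned on, so the path is blocked at zeta.
Path 4: rho ← kappa → tau ← alpha ← zeta → gamma
  kappa is a fork here and kappa is conditioned on, so the path is blocked at kappa.
Path 5: rho ← kappa → tau ← zeta → gamma
  kappa is a fork here and kappa is conditioned on, so the path is blocked at kappa.
Path 6: rho → lam → gamma
  lam is a chain here and lam is conditioned on, so the path is blocked at lam.
Since every path is blocked, d-separation holds.

Yes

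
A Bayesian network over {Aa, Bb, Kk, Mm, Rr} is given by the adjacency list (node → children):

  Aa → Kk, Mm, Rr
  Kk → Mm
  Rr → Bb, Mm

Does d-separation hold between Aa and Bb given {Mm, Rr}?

Yes

There are 3 undirected paths between Aa and Bb; checking each against the conditioning set {Mm, Rr}:
  1. Aa → Mm ← Rr → Bb — Mm:collider[open]; Rr:fork[blocks] ⇒ blocked
  2. Aa → Kk → Mm ← Rr → Bb — Kk:chain[open]; Mm:collider[open]; Rr:fork[blocks] ⇒ blocked
  3. Aa → Rr → Bb — Rr:chain[blocks] ⇒ blocked
Every path is blocked, so Aa and Bb are d-separated given {Mm, Rr}.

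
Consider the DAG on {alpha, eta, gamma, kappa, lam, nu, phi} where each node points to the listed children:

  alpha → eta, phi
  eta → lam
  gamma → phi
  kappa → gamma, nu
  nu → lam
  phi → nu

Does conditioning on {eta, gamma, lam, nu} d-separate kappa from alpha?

Enumerating the 4 paths from kappa to alpha and testing each for blocking by {eta, gamma, lam, nu}:
  1. kappa → gamma → phi ← alpha — gamma:chain[blocks]; phi:collider[open] ⇒ blocked
  2. kappa → gamma → phi → nu → lam ← eta ← alpha — gamma:chain[blocks]; phi:chain[open]; nu:chain[blocks]; lam:collider[open]; eta:chain[blocks] ⇒ blocked
  3. kappa → nu ← phi ← alpha — nu:collider[open]; phi:chain[open] ⇒ active
  4. kappa → nu → lam ← eta ← alpha — nu:chain[blocks]; lam:collider[open]; eta:chain[blocks] ⇒ blocked
Since the path kappa → nu ← phi ← alpha is active, kappa and alpha are not d-separated given {eta, gamma, lam, nu}.

No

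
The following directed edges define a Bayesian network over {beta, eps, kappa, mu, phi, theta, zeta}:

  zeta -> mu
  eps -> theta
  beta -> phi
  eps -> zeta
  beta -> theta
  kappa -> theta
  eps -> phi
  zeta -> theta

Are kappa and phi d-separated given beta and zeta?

Yes

Enumerating the 3 paths from kappa to phi and testing each for blocking by {beta, zeta}:
Path 1: kappa → theta ← zeta ← eps → phi
  theta is a collider here and neither theta nor any of its descendants is conditioned on, so the collider stays closed — the path is blocked at theta.
Path 2: kappa → theta ← beta → phi
  theta is a collider here and neither theta nor any of its descendants is conditioned on, so the collider stays closed — the path is blocked at theta.
Path 3: kappa → theta ← eps → phi
  theta is a collider here and neither theta nor any of its descendants is conditioned on, so the collider stays closed — the path is blocked at theta.
All paths are blocked; kappa ⊥ phi | {beta, zeta} holds.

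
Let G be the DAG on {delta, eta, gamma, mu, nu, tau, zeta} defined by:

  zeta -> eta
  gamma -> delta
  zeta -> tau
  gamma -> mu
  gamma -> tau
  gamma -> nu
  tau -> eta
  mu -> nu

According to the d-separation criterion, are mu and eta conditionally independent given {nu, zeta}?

Enumerating the 4 paths from mu to eta and testing each for blocking by {nu, zeta}:
Path 1: mu → nu ← gamma → tau ← zeta → eta
  tau is a collider here and neither tau nor any of its descendants is conditioned on, so the collider stays closed — the path is blocked at tau.
Path 2: mu → nu ← gamma → tau → eta
  nu is a collider and nu is conditioned on, which opens it; gamma is a fork and gamma is not conditioned on; tau is a chain and tau is not conditioned on — no node blocks this path, so it is active.
Path 3: mu ← gamma → tau ← zeta → eta
  tau is a collider here and neither tau nor any of its descendants is conditioned on, so the collider stays closed — the path is blocked at tau.
Path 4: mu ← gamma → tau → eta
  gamma is a fork and gamma is not conditioned on; tau is a chain and tau is not conditioned on — no node blocks this path, so it is active.
Since the path mu → nu ← gamma → tau → eta is active, mu and eta are not d-separated given {nu, zeta}.

No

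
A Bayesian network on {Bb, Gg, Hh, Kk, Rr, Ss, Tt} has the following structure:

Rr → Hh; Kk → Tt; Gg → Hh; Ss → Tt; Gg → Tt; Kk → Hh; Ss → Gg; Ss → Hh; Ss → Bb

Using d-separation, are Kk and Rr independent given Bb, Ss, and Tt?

Yes — Kk and Rr are d-separated given {Bb, Ss, Tt}.

5 paths connect Kk and Rr; each must be blocked for d-separation to hold:
  1. Kk → Hh ← Rr — Hh:collider[blocks] ⇒ blocked
  2. Kk → Tt ← Ss → Hh ← Rr — Tt:collider[open]; Ss:fork[blocks]; Hh:collider[blocks] ⇒ blocked
  3. Kk → Tt ← Ss → Gg → Hh ← Rr — Tt:collider[open]; Ss:fork[blocks]; Gg:chain[open]; Hh:collider[blocks] ⇒ blocked
  4. Kk → Tt ← Gg → Hh ← Rr — Tt:collider[open]; Gg:fork[open]; Hh:collider[blocks] ⇒ blocked
  5. Kk → Tt ← Gg ← Ss → Hh ← Rr — Tt:collider[open]; Gg:chain[open]; Ss:fork[blocks]; Hh:collider[blocks] ⇒ blocked
All paths are blocked; Kk ⊥ Rr | {Bb, Ss, Tt} holds.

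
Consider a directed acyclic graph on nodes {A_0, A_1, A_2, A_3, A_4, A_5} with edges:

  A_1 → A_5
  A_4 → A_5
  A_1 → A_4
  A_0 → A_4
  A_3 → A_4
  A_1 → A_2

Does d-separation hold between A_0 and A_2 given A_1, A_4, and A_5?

There are 2 undirected paths between A_0 and A_2; checking each against the conditioning set {A_1, A_4, A_5}:
Path 1: A_0 → A_4 ← A_1 → A_2
  A_1 is a fork here and A_1 is conditioned on, so the path is blocked at A_1.
Path 2: A_0 → A_4 → A_5 ← A_1 → A_2
  A_4 is a chain here and A_4 is conditioned on, so the path is blocked at A_4.
Every path is blocked, so A_0 and A_2 are d-separated given {A_1, A_4, A_5}.

Yes — A_0 and A_2 are d-separated given {A_1, A_4, A_5}.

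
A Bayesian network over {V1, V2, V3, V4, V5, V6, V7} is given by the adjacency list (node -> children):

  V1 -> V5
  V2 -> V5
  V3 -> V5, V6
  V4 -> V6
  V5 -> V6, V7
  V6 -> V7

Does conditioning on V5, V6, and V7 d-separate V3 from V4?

No — V3 and V4 are not d-separated given {V5, V6, V7}.

Enumerating the 3 paths from V3 to V4 and testing each for blocking by {V5, V6, V7}:
Path 1: V3 → V5 → V7 ← V6 ← V4
  V5 is a chain here and V5 is conditioned on, so the path is blocked at V5.
Path 2: V3 → V5 → V6 ← V4
  V5 is a chain here and V5 is conditioned on, so the path is blocked at V5.
Path 3: V3 → V6 ← V4
  V6 is a collider and V6 is conditioned on, which opens it — no node blocks this path, so it is active.
At least one path is unblocked, so d-separation fails.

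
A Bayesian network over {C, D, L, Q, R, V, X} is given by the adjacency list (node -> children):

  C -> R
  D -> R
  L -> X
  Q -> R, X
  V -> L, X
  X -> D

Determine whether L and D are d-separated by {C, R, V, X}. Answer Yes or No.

No — L and D are not d-separated given {C, R, V, X}.

There are 4 undirected paths between L and D; checking each against the conditioning set {C, R, V, X}:
  1. L ← V → X ← Q → R ← D — V:fork[blocks]; X:collider[open]; Q:fork[open]; R:collider[open] ⇒ blocked
  2. L ← V → X → D — V:fork[blocks]; X:chain[blocks] ⇒ blocked
  3. L → X ← Q → R ← D — X:collider[open]; Q:fork[open]; R:collider[open] ⇒ active
  4. L → X → D — X:chain[blocks] ⇒ blocked
Since the path L → X ← Q → R ← D is active, L and D are not d-separated given {C, R, V, X}.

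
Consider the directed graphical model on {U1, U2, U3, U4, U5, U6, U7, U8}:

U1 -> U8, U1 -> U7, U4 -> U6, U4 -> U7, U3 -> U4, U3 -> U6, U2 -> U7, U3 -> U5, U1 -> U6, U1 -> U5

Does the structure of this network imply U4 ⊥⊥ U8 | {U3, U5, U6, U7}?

We examine all 5 paths between U4 and U8:
Path 1: U4 ← U3 → U5 ← U1 → U8
  U3 is a fork here and U3 is conditioned on, so the path is blocked at U3.
Path 2: U4 ← U3 → U6 ← U1 → U8
  U3 is a fork here and U3 is conditioned on, so the path is blocked at U3.
Path 3: U4 → U7 ← U1 → U8
  U7 is a collider and U7 is conditioned on, which opens it; U1 is a fork and U1 is not conditioned on — no node blocks this path, so it is active.
Path 4: U4 → U6 ← U3 → U5 ← U1 → U8
  U3 is a fork here and U3 is conditioned on, so the path is blocked at U3.
Path 5: U4 → U6 ← U1 → U8
  U6 is a collider and U6 is conditioned on, which opens it; U1 is a fork and U1 is not conditioned on — no node blocks this path, so it is active.
Because an active path exists, U4 and U8 are not d-separated.

No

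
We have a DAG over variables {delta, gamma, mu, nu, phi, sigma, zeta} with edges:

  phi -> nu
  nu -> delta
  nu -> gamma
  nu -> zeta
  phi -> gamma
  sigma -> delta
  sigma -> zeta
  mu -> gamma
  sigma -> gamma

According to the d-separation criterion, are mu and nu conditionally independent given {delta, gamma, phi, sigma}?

No — mu and nu are not d-separated given {delta, gamma, phi, sigma}.

Enumerating the 4 paths from mu to nu and testing each for blocking by {delta, gamma, phi, sigma}:
Path 1: mu → gamma ← nu
  gamma is a collider and gamma is conditioned on, which opens it — no node blocks this path, so it is active.
Path 2: mu → gamma ← sigma → zeta ← nu
  sigma is a fork here and sigma is conditioned on, so the path is blocked at sigma.
Path 3: mu → gamma ← sigma → delta ← nu
  sigma is a fork here and sigma is conditioned on, so the path is blocked at sigma.
Path 4: mu → gamma ← phi → nu
  phi is a fork here and phi is conditioned on, so the path is blocked at phi.
Because an active path exists, mu and nu are not d-separated.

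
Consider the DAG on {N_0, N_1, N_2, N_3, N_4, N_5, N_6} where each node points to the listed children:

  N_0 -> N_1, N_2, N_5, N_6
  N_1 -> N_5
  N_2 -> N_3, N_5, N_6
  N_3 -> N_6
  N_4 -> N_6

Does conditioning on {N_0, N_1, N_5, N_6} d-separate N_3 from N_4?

No

5 paths connect N_3 and N_4; each must be blocked for d-separation to hold:
Path 1: N_3 ← N_2 → N_5 ← N_1 ← N_0 → N_6 ← N_4
  N_1 is a chain here and N_1 is conditioned on, so the path is blocked at N_1.
Path 2: N_3 ← N_2 → N_5 ← N_0 → N_6 ← N_4
  N_0 is a fork here and N_0 is conditioned on, so the path is blocked at N_0.
Path 3: N_3 ← N_2 ← N_0 → N_6 ← N_4
  N_0 is a fork here and N_0 is conditioned on, so the path is blocked at N_0.
Path 4: N_3 ← N_2 → N_6 ← N_4
  N_2 is a fork and N_2 is not conditioned on; N_6 is a collider and N_6 is conditioned on, which opens it — no node blocks this path, so it is active.
Path 5: N_3 → N_6 ← N_4
  N_6 is a collider and N_6 is conditioned on, which opens it — no node blocks this path, so it is active.
At least one path is unblocked, so d-separation fails.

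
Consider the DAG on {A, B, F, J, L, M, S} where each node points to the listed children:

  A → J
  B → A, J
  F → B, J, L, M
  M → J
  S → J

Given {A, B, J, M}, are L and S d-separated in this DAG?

No

There are 4 undirected paths between L and S; checking each against the conditioning set {A, B, J, M}:
Path 1: L ← F → M → J ← S
  M is a chain here and M is conditioned on, so the path is blocked at M.
Path 2: L ← F → B → A → J ← S
  B is a chain here and B is conditioned on, so the path is blocked at B.
Path 3: L ← F → B → J ← S
  B is a chain here and B is conditioned on, so the path is blocked at B.
Path 4: L ← F → J ← S
  F is a fork and F is not conditioned on; J is a collider and J is conditioned on, which opens it — no node blocks this path, so it is active.
Since the path L ← F → J ← S is active, L and S are not d-separated given {A, B, J, M}.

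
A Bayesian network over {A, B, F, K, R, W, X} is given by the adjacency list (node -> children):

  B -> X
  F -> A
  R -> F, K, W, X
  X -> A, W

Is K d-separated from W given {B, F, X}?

We examine all 3 paths between K and W:
Path 1: K ← R → X → W
  X is a chain here and X is conditioned on, so the path is blocked at X.
Path 2: K ← R → F → A ← X → W
  F is a chain here and F is conditioned on, so the path is blocked at F.
Path 3: K ← R → W
  R is a fork and R is not conditioned on — no node blocks this path, so it is active.
At least one path is unblocked, so d-separation fails.

No — K and W are not d-separated given {B, F, X}.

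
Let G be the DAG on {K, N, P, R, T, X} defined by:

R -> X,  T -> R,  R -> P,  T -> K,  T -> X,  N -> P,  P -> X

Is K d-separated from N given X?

No

4 paths connect K and N; each must be blocked for d-separation to hold:
Path 1: K ← T → X ← R → P ← N
  T is a fork and T is not conditioned on; X is a collider and X is conditioned on, which opens it; R is a fork and R is not conditioned on; P is a collider and its descendant X is conditioned on, which opens it — no node blocks this path, so it is active.
Path 2: K ← T → X ← P ← N
  T is a fork and T is not conditioned on; X is a collider and X is conditioned on, which opens it; P is a chain and P is not conditioned on — no node blocks this path, so it is active.
Path 3: K ← T → R → X ← P ← N
  T is a fork and T is not conditioned on; R is a chain and R is not conditioned on; X is a collider and X is conditioned on, which opens it; P is a chain and P is not conditioned on — no node blocks this path, so it is active.
Path 4: K ← T → R → P ← N
  T is a fork and T is not conditioned on; R is a chain and R is not conditioned on; P is a collider and its descendant X is conditioned on, which opens it — no node blocks this path, so it is active.
Because an active path exists, K and N are not d-separated.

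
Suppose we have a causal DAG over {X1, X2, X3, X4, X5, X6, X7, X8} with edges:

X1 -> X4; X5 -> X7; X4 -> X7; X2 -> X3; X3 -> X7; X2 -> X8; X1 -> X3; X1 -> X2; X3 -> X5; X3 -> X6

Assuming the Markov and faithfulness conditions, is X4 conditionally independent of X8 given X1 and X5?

Yes

We examine all 6 paths between X4 and X8:
Path 1: X4 → X7 ← X3 ← X1 → X2 → X8
  X7 is a collider here and neither X7 nor any of its descendants is conditioned on, so the collider stays closed — the path is blocked at X7.
Path 2: X4 → X7 ← X3 ← X2 → X8
  X7 is a collider here and neither X7 nor any of its descendants is conditioned on, so the collider stays closed — the path is blocked at X7.
Path 3: X4 → X7 ← X5 ← X3 ← X1 → X2 → X8
  X7 is a collider here and neither X7 nor any of its descendants is conditioned on, so the collider stays closed — the path is blocked at X7.
Path 4: X4 → X7 ← X5 ← X3 ← X2 → X8
  X7 is a collider here and neither X7 nor any of its descendants is conditioned on, so the collider stays closed — the path is blocked at X7.
Path 5: X4 ← X1 → X3 ← X2 → X8
  X1 is a fork here and X1 is conditioned on, so the path is blocked at X1.
Path 6: X4 ← X1 → X2 → X8
  X1 is a fork here and X1 is conditioned on, so the path is blocked at X1.
Every path is blocked, so X4 and X8 are d-separated given {X1, X5}.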